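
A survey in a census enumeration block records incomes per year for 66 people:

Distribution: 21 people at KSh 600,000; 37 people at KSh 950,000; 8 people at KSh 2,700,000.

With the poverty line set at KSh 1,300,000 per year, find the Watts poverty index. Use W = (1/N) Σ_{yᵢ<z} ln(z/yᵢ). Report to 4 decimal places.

Below the line: 21×KSh 600,000, 37×KSh 950,000 (q = 58 of N = 66).
Log gaps: ln(1300000/600000) = 0.7732 (×21); ln(1300000/950000) = 0.3137 (×37).
W = 27.842317 / 66 = 0.4219.

0.4219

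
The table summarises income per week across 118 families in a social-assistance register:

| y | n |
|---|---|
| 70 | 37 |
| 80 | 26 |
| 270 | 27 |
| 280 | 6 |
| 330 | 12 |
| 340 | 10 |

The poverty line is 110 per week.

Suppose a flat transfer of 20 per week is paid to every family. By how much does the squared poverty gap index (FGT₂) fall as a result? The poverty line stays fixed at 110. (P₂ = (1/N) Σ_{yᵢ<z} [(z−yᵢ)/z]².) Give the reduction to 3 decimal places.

0.046

Before: below the line — 37×70, 26×80; squared poverty gap index (FGT₂) = 0.05785.
After the 20 transfer: below the line — 37×90, 26×100; squared poverty gap index (FGT₂) = 0.01219.
Reduction = 0.05785 − 0.01219 = 0.046.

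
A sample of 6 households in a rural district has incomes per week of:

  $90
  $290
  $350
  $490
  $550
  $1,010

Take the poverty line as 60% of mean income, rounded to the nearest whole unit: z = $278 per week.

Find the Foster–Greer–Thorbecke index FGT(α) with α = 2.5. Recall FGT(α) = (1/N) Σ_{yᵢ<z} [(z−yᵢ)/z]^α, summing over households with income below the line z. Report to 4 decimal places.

Below z: $90 (q = 1 of N = 6).
Relative gaps: (278−90)/278 = 0.6763.
Raised to α = 2.5: 0.37608.
Sum = 0.376082; FGT(2.5) = 0.376082 / 6 = 0.0627.

0.0627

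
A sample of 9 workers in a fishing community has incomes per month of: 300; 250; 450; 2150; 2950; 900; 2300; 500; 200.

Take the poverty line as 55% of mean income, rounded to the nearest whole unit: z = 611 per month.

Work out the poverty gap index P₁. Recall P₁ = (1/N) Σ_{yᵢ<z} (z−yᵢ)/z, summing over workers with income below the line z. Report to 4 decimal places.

Poor units: 200, 250, 300, 450, 500 (q = 5 of N = 9).
Gap ratios (z−y)/z: (611−200)/611 = 0.6727; (611−250)/611 = 0.5908; (611−300)/611 = 0.5090; (611−450)/611 = 0.2635; (611−500)/611 = 0.1817.
Σ = 2.217676. Dividing by the full population N = 9 gives P₁ = 0.2464.

0.2464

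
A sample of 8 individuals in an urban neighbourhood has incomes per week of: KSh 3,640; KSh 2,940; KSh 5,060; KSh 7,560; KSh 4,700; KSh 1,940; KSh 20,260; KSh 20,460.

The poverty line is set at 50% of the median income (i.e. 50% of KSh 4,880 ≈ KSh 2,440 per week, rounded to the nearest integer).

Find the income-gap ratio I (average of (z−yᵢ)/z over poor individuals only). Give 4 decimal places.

0.2049

Below the line: KSh 1,940 (q = 1 of N = 8).
Relative gaps: 0.2049; sum = 0.204918.
The income-gap ratio divides by q (the poor only): 0.204918 / 1 = 0.2049.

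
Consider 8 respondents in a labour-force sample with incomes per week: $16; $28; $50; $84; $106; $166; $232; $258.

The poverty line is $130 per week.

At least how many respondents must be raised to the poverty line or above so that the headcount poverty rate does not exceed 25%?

3

Currently q = 5 of N = 8 are below the line (H = 0.625).
A headcount ratio of at most 25% allows at most ⌊0.25 × 8⌋ = 2 poor respondents.
So at least 5 − 2 = 3 must be lifted.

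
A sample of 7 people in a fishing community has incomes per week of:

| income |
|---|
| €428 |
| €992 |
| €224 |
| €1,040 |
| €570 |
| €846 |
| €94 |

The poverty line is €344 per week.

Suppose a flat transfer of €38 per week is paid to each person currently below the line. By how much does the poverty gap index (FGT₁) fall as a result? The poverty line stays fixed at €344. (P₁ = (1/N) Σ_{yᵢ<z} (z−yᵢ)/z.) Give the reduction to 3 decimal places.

0.032

Before: below the line — €94, €224; poverty gap index (FGT₁) = 0.15365.
After the €38 transfer: below the line — €132, €262; poverty gap index (FGT₁) = 0.12209.
Reduction = 0.15365 − 0.12209 = 0.032.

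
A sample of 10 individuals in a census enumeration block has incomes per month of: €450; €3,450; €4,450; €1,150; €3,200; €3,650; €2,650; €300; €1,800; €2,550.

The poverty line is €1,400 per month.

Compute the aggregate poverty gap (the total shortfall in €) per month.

Poor units: €300, €450, €1,150 (q = 3 of N = 10).
Individual gaps: 1400−300 = 1100; 1400−450 = 950; 1400−1150 = 250.
Aggregate gap = €2,300.

€2,300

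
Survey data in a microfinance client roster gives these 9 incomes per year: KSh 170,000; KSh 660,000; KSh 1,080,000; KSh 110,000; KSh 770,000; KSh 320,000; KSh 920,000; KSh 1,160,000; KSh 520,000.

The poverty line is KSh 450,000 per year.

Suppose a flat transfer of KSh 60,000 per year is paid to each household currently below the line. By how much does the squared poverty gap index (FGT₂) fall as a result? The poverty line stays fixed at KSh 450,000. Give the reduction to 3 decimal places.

Before: below the line — KSh 110,000, KSh 170,000, KSh 320,000; squared poverty gap index (FGT₂) = 0.11572.
After the KSh 60,000 transfer: below the line — KSh 170,000, KSh 230,000, KSh 380,000; squared poverty gap index (FGT₂) = 0.07226.
Reduction = 0.11572 − 0.07226 = 0.043.

0.043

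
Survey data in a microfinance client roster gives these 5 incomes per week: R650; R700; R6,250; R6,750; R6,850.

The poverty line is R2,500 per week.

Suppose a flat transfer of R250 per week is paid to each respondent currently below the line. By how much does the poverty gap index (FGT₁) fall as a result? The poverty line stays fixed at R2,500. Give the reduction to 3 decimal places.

0.040

Before: below the line — R650, R700; poverty gap index (FGT₁) = 0.29200.
After the R250 transfer: below the line — R900, R950; poverty gap index (FGT₁) = 0.25200.
Reduction = 0.29200 − 0.25200 = 0.040.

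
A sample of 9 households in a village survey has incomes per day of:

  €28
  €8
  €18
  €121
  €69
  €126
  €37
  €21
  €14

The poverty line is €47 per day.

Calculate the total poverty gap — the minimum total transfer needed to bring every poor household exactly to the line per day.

Below z: €8, €14, €18, €21, €28, €37 (q = 6 of N = 9).
Individual gaps: 47−8 = 39; 47−14 = 33; 47−18 = 29; 47−21 = 26; 47−28 = 19; 47−37 = 10.
Aggregate gap = €156.

€156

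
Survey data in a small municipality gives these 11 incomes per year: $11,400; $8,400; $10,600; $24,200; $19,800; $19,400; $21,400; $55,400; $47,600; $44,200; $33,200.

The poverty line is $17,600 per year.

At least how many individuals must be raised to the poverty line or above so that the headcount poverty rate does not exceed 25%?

1

Currently q = 3 of N = 11 are below the line (H = 0.273).
A headcount ratio of at most 25% allows at most ⌊0.25 × 11⌋ = 2 poor individuals.
So at least 3 − 2 = 1 must be lifted.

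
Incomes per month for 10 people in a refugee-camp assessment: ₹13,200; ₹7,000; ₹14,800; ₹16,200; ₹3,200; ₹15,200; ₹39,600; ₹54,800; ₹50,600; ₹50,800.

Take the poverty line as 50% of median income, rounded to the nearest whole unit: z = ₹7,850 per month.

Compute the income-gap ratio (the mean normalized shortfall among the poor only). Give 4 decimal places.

Incomes under z: ₹3,200, ₹7,000 (q = 2 of N = 10).
Shortfall ratios (z−y)/z: 0.5924, 0.1083; sum = 0.700637.
The income-gap ratio divides by q (the poor only): 0.700637 / 2 = 0.3503.

0.3503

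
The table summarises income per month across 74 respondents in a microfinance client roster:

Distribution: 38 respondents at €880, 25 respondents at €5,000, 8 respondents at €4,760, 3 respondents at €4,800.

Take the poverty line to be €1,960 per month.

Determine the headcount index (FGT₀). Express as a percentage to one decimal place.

38 of the 74 respondents have income below €1,960.
H = 38/74 = 51.4%.

51.4%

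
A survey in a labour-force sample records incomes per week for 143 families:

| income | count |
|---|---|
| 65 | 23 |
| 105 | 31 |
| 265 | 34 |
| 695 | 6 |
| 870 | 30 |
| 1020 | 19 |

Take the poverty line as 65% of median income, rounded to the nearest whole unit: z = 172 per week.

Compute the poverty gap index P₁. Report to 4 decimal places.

0.1845

Incomes under z: 23×65, 31×105 (q = 54 of N = 143).
Shortfall ratios: (172−65)/172 = 0.6221 (×23); (172−105)/172 = 0.3895 (×31).
Σ = 26.383721. Dividing by the full population N = 143 gives P₁ = 0.1845.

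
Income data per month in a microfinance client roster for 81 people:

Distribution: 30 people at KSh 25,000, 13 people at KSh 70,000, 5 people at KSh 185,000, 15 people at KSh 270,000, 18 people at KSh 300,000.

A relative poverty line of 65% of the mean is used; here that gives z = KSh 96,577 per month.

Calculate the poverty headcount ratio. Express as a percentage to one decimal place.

43 of the 81 people have income below KSh 96,577.
H = 43/81 = 53.1%.

53.1%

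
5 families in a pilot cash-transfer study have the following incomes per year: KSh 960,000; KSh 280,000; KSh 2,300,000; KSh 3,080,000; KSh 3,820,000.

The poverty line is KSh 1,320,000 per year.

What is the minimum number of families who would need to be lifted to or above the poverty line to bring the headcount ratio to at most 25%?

1

Currently q = 2 of N = 5 are below the line (H = 0.400).
A headcount ratio of at most 25% allows at most ⌊0.25 × 5⌋ = 1 poor families.
So at least 2 − 1 = 1 must be lifted.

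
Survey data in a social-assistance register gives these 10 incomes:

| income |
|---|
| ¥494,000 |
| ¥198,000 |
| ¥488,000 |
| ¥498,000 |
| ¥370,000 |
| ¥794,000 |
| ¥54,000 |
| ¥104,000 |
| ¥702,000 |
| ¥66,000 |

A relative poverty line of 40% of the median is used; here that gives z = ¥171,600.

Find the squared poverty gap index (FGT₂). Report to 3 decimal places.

0.100

Poor units: ¥54,000, ¥66,000, ¥104,000 (q = 3 of N = 10).
Shortfall ratios: (171600−54000)/171600 = 0.6853; (171600−66000)/171600 = 0.6154; (171600−104000)/171600 = 0.3939.
Squared: 0.4697; 0.3787; 0.1552.
Sum = 1.003543; P₂ = 1.003543 / 10 = 0.100.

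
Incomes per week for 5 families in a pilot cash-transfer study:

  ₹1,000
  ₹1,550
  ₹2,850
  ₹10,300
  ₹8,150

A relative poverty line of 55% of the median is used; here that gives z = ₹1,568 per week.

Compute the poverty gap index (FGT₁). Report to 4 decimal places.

Incomes under z: ₹1,000, ₹1,550 (q = 2 of N = 5).
Shortfall ratios: (1568−1000)/1568 = 0.3622; (1568−1550)/1568 = 0.0115.
Sum of shortfalls = 0.373724; P₁ averages over all N: 0.373724 / 5 = 0.0747.

0.0747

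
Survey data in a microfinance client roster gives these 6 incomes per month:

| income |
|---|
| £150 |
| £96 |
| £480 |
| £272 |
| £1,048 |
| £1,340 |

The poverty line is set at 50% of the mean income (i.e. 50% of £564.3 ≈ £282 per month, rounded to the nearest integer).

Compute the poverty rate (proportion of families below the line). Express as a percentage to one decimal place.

50.0%

3 of the 6 families have income below £282.
H = 3/6 = 50.0%.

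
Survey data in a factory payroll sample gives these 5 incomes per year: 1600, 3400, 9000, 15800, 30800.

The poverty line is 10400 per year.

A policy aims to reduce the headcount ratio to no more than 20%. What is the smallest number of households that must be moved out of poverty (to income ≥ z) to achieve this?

2

Currently q = 3 of N = 5 are below the line (H = 0.600).
A headcount ratio of at most 20% allows at most ⌊0.20 × 5⌋ = 1 poor households.
So at least 3 − 1 = 2 must be lifted.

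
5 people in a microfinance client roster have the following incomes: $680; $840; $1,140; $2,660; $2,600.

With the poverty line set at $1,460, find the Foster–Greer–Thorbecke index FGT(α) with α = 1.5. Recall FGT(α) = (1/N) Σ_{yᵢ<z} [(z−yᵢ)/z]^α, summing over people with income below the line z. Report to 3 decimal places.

Poor units: $680, $840, $1,140 (q = 3 of N = 5).
Relative gaps: (1460−680)/1460 = 0.5342; (1460−840)/1460 = 0.4247; (1460−1140)/1460 = 0.2192.
Raised to α = 1.5: 0.39049; 0.27673; 0.10261.
Sum = 0.769835; FGT(1.5) = 0.769835 / 5 = 0.154.

0.154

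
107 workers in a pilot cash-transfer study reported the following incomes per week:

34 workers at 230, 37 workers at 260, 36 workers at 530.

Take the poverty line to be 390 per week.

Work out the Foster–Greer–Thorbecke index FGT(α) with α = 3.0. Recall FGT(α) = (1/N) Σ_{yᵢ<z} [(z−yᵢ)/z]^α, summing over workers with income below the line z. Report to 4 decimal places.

Poor units: 34×230, 37×260 (q = 71 of N = 107).
Shortfall ratios: (390−230)/390 = 0.4103 (×34); (390−260)/390 = 0.3333 (×37).
Raised to α = 3.0: 0.06905 (×34); 0.03704 (×37).
Sum = 3.718084; FGT(3.0) = 3.718084 / 107 = 0.0347.

0.0347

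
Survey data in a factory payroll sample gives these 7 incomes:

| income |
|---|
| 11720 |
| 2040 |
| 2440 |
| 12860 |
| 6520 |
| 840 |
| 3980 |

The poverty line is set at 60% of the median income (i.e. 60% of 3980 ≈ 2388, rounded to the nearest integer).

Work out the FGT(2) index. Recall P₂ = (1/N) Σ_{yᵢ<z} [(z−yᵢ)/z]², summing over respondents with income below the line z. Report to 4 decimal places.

0.0631

Below z: 840, 2040 (q = 2 of N = 7).
Gap ratios (z−y)/z: (2388−840)/2388 = 0.6482; (2388−2040)/2388 = 0.1457.
Squared: 0.4202; 0.0212.
Sum = 0.441453; P₂ = 0.441453 / 7 = 0.0631.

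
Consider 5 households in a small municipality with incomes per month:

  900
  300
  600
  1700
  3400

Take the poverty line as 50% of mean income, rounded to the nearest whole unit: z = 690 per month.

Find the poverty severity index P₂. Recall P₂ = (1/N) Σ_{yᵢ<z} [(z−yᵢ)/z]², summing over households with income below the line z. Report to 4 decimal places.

Below z: 300, 600 (q = 2 of N = 5).
Normalized shortfalls: (690−300)/690 = 0.5652; (690−600)/690 = 0.1304.
Squared: 0.3195; 0.0170.
Sum = 0.336484; P₂ = 0.336484 / 5 = 0.0673.

0.0673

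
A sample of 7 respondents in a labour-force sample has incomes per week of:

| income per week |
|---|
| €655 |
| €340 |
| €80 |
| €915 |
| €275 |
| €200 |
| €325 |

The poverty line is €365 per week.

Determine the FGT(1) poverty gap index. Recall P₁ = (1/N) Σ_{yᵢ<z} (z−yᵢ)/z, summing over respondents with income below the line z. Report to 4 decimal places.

Below the line: €80, €200, €275, €325, €340 (q = 5 of N = 7).
Normalized shortfalls: (365−80)/365 = 0.7808; (365−200)/365 = 0.4521; (365−275)/365 = 0.2466; (365−325)/365 = 0.1096; (365−340)/365 = 0.0685.
Σ = 1.657534. Dividing by the full population N = 7 gives P₁ = 0.2368.

0.2368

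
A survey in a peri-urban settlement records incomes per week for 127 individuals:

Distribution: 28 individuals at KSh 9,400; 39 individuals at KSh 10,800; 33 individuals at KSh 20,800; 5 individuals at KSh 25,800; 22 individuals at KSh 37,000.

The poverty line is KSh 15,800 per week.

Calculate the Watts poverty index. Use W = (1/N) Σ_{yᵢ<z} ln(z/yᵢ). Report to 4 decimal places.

0.2313

Poor units: 28×KSh 9,400, 39×KSh 10,800 (q = 67 of N = 127).
ln(z/y) terms: ln(15800/9400) = 0.5193 (×28); ln(15800/10800) = 0.3805 (×39).
W = 29.378495 / 127 = 0.2313.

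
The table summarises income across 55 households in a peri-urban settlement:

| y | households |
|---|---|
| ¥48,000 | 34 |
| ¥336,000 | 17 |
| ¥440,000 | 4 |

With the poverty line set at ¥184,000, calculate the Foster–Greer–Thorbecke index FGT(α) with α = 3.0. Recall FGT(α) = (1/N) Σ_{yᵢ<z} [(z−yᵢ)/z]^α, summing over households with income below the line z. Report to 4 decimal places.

Incomes under z: 34×¥48,000 (q = 34 of N = 55).
Shortfall ratios: (184000−48000)/184000 = 0.7391 (×34).
Raised to α = 3.0: 0.40380 (×34).
Sum = 13.729103; FGT(3.0) = 13.729103 / 55 = 0.2496.

0.2496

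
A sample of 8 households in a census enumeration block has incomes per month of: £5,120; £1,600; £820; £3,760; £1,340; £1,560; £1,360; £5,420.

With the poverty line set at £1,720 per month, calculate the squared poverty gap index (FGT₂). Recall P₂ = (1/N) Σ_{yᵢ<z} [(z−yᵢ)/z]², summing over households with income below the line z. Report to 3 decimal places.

Poor units: £820, £1,340, £1,360, £1,560, £1,600 (q = 5 of N = 8).
Gap ratios (z−y)/z: (1720−820)/1720 = 0.5233; (1720−1340)/1720 = 0.2209; (1720−1360)/1720 = 0.2093; (1720−1560)/1720 = 0.0930; (1720−1600)/1720 = 0.0698.
Squared: 0.2738; 0.0488; 0.0438; 0.0087; 0.0049.
Sum = 0.379935; P₂ = 0.379935 / 8 = 0.047.

0.047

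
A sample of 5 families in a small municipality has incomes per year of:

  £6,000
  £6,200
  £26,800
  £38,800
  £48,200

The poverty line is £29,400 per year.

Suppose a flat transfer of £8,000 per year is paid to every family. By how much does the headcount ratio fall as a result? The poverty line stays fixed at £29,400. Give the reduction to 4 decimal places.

0.2000

Before: below the line — £6,000, £6,200, £26,800; headcount ratio = 0.600000.
After the £8,000 transfer: below the line — £14,000, £14,200; headcount ratio = 0.400000.
Reduction = 0.600000 − 0.400000 = 0.2000.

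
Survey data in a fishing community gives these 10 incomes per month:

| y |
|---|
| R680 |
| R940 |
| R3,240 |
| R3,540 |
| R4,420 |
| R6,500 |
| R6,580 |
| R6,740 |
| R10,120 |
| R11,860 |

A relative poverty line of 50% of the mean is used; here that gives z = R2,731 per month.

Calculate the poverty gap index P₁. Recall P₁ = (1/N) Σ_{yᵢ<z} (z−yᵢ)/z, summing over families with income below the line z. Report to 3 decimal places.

Below the line: R680, R940 (q = 2 of N = 10).
Gap ratios (z−y)/z: (2731−680)/2731 = 0.7510; (2731−940)/2731 = 0.6558.
Σ = 1.406811. Dividing by the full population N = 10 gives P₁ = 0.141.

0.141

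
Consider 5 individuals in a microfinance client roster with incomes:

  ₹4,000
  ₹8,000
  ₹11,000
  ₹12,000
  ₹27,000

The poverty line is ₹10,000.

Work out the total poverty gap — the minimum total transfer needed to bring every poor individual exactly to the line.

₹8,000

Below the line: ₹4,000, ₹8,000 (q = 2 of N = 5).
Individual gaps: 10000−4000 = 6000; 10000−8000 = 2000.
Aggregate gap = ₹8,000.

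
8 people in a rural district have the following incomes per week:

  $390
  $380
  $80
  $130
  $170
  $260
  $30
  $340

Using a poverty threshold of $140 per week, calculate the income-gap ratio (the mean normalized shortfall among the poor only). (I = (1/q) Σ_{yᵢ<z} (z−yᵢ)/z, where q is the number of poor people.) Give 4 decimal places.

Below the line: $30, $80, $130 (q = 3 of N = 8).
Relative gaps: 0.7857, 0.4286, 0.0714; sum = 1.285714.
The income-gap ratio divides by q (the poor only): 1.285714 / 3 = 0.4286.

0.4286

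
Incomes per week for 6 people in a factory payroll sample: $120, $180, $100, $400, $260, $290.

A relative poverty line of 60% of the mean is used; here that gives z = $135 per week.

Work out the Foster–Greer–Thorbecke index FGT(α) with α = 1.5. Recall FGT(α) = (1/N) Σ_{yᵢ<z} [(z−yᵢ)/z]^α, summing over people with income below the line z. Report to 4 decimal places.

0.0282

Below z: $100, $120 (q = 2 of N = 6).
Gap ratios (z−y)/z: (135−100)/135 = 0.2593; (135−120)/135 = 0.1111.
Raised to α = 1.5: 0.13201; 0.03704.
Sum = 0.169045; FGT(1.5) = 0.169045 / 6 = 0.0282.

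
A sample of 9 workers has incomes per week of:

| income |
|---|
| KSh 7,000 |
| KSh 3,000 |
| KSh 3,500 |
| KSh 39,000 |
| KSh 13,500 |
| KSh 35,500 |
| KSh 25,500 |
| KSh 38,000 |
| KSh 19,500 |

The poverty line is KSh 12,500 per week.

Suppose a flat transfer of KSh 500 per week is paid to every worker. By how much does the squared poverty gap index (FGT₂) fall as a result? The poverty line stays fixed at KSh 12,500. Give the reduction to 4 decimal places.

Before: below the line — KSh 3,000, KSh 3,500, KSh 7,000; squared poverty gap index (FGT₂) = 0.143289.
After the KSh 500 transfer: below the line — KSh 3,500, KSh 4,000, KSh 7,500; squared poverty gap index (FGT₂) = 0.126756.
Reduction = 0.143289 − 0.126756 = 0.0165.

0.0165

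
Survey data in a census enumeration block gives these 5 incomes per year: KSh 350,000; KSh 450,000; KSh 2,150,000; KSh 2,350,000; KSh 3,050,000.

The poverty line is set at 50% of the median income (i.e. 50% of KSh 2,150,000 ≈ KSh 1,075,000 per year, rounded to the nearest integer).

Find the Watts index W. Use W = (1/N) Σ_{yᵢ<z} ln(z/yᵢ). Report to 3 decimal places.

0.399

Incomes under z: KSh 350,000, KSh 450,000 (q = 2 of N = 5).
Log shortfalls: ln(1075000/350000) = 1.1221; ln(1075000/450000) = 0.8708.
W = 1.992971 / 5 = 0.399.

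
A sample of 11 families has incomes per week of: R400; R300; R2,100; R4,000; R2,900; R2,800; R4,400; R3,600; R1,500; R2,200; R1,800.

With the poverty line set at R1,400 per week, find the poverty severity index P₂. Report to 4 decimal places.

0.1025

Below the line: R300, R400 (q = 2 of N = 11).
Relative gaps: (1400−300)/1400 = 0.7857; (1400−400)/1400 = 0.7143.
Squared: 0.6173; 0.5102.
Sum = 1.127551; P₂ = 1.127551 / 11 = 0.1025.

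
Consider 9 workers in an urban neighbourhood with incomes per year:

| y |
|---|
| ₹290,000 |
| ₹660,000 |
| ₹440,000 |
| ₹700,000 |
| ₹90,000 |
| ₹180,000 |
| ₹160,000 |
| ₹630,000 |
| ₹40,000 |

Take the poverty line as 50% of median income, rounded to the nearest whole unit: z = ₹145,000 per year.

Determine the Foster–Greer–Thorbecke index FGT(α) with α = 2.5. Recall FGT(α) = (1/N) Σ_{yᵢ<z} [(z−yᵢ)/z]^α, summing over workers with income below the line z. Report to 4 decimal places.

Below the line: ₹40,000, ₹90,000 (q = 2 of N = 9).
Shortfall ratios: (145000−40000)/145000 = 0.7241; (145000−90000)/145000 = 0.3793.
Raised to α = 2.5: 0.44622; 0.08861.
Sum = 0.534835; FGT(2.5) = 0.534835 / 9 = 0.0594.

0.0594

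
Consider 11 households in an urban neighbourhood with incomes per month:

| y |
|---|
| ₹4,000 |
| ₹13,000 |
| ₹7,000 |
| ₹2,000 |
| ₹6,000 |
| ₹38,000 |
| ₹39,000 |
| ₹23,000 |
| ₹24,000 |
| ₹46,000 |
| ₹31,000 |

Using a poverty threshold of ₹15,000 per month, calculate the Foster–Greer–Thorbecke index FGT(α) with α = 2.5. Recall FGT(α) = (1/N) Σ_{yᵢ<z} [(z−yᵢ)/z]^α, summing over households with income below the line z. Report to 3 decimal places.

0.150

Below the line: ₹2,000, ₹4,000, ₹6,000, ₹7,000, ₹13,000 (q = 5 of N = 11).
Relative gaps: (15000−2000)/15000 = 0.8667; (15000−4000)/15000 = 0.7333; (15000−6000)/15000 = 0.6000; (15000−7000)/15000 = 0.5333; (15000−13000)/15000 = 0.1333.
Raised to α = 2.5: 0.69925; 0.46053; 0.27885; 0.20773; 0.00649.
Sum = 1.652847; FGT(2.5) = 1.652847 / 11 = 0.150.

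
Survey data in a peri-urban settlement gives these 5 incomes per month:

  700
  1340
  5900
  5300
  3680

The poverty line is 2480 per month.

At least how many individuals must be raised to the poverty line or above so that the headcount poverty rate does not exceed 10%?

Currently q = 2 of N = 5 are below the line (H = 0.400).
A headcount ratio of at most 10% allows at most ⌊0.10 × 5⌋ = 0 poor individuals.
So at least 2 − 0 = 2 must be lifted.

2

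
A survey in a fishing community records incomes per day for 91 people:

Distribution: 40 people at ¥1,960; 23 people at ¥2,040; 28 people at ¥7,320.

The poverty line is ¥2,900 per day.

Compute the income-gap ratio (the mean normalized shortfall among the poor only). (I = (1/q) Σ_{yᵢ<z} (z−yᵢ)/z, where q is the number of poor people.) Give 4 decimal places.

0.3141

Poor units: 40×¥1,960, 23×¥2,040 (q = 63 of N = 91).
Relative gaps: 0.3241 (×40), 0.2966 (×23); sum = 19.786207.
I averages over the q = 63 poor units only: 19.786207 / 63 = 0.3141.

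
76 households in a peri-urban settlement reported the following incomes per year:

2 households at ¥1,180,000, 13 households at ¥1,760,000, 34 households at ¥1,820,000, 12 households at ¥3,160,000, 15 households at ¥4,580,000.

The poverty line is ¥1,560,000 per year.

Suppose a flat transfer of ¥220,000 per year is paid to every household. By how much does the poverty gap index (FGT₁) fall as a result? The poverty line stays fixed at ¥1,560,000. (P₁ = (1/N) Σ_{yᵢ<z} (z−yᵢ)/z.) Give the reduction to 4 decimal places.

0.0037

Before: below the line — 2×¥1,180,000; poverty gap index (FGT₁) = 0.006410.
After the ¥220,000 transfer: below the line — 2×¥1,400,000; poverty gap index (FGT₁) = 0.002699.
Reduction = 0.006410 − 0.002699 = 0.0037.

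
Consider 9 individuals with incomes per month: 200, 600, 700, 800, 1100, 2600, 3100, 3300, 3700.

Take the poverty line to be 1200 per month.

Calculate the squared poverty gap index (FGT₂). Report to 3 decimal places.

Below the line: 200, 600, 700, 800, 1100 (q = 5 of N = 9).
Shortfall ratios: (1200−200)/1200 = 0.8333; (1200−600)/1200 = 0.5000; (1200−700)/1200 = 0.4167; (1200−800)/1200 = 0.3333; (1200−1100)/1200 = 0.0833.
Squared: 0.6944; 0.2500; 0.1736; 0.1111; 0.0069.
Sum = 1.236111; P₂ = 1.236111 / 9 = 0.137.

0.137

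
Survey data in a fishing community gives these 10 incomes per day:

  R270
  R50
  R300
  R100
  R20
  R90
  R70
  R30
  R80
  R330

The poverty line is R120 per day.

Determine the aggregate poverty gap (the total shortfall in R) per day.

Incomes under z: R20, R30, R50, R70, R80, R90, R100 (q = 7 of N = 10).
Individual gaps: 120−20 = 100; 120−30 = 90; 120−50 = 70; 120−70 = 50; 120−80 = 40; 120−90 = 30; 120−100 = 20.
Aggregate gap = R400.

R400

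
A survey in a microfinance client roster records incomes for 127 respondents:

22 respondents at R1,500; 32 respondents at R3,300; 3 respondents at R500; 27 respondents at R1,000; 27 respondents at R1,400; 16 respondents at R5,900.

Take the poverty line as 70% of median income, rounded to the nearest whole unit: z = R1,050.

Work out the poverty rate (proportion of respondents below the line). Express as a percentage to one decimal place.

30 of the 127 respondents have income below R1,050.
H = 30/127 = 23.6%.

23.6%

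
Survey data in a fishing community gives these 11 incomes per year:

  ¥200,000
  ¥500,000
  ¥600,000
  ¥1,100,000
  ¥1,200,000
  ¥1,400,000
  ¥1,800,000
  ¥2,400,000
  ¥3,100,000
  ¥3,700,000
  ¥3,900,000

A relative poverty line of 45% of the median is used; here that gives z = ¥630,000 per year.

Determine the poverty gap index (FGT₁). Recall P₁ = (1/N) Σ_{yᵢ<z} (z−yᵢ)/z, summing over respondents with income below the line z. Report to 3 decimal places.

0.085

Below z: ¥200,000, ¥500,000, ¥600,000 (q = 3 of N = 11).
Normalized shortfalls: (630000−200000)/630000 = 0.6825; (630000−500000)/630000 = 0.2063; (630000−600000)/630000 = 0.0476.
Σ = 0.936508. Dividing by the full population N = 11 gives P₁ = 0.085.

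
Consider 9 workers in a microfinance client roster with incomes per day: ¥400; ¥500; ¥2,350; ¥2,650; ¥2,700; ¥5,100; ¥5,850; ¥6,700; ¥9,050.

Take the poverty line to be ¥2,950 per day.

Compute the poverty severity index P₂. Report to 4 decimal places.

0.1662

Poor units: ¥400, ¥500, ¥2,350, ¥2,650, ¥2,700 (q = 5 of N = 9).
Gap ratios (z−y)/z: (2950−400)/2950 = 0.8644; (2950−500)/2950 = 0.8305; (2950−2350)/2950 = 0.2034; (2950−2650)/2950 = 0.1017; (2950−2700)/2950 = 0.0847.
Squared: 0.7472; 0.6897; 0.0414; 0.0103; 0.0072.
Sum = 1.495835; P₂ = 1.495835 / 9 = 0.1662.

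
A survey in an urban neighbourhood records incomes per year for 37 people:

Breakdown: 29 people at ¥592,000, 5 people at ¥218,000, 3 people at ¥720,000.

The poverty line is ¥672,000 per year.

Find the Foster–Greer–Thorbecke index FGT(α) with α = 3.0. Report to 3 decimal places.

0.043

Poor units: 5×¥218,000, 29×¥592,000 (q = 34 of N = 37).
Normalized shortfalls: (672000−218000)/672000 = 0.6756 (×5); (672000−592000)/672000 = 0.1190 (×29).
Raised to α = 3.0: 0.30836 (×5); 0.00169 (×29).
Sum = 1.590734; FGT(3.0) = 1.590734 / 37 = 0.043.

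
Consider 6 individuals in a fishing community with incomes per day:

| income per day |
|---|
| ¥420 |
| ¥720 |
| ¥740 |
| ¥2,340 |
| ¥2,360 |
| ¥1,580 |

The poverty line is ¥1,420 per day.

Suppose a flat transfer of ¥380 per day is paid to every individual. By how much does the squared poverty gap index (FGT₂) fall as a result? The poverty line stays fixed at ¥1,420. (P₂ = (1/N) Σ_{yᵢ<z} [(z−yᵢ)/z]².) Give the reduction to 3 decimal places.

0.114

Before: below the line — ¥420, ¥720, ¥740; squared poverty gap index (FGT₂) = 0.16138.
After the ¥380 transfer: below the line — ¥800, ¥1,100, ¥1,120; squared poverty gap index (FGT₂) = 0.04768.
Reduction = 0.16138 − 0.04768 = 0.114.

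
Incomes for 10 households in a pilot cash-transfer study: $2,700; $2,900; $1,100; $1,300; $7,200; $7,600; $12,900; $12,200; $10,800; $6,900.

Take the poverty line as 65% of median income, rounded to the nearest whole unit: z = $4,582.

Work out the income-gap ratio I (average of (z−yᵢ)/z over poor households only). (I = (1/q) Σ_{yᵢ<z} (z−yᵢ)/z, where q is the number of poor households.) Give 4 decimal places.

0.5635

Incomes under z: $1,100, $1,300, $2,700, $2,900 (q = 4 of N = 10).
Shortfall ratios (z−y)/z: 0.7599, 0.7163, 0.4107, 0.3671; sum = 2.254038.
I averages over the q = 4 poor units only: 2.254038 / 4 = 0.5635.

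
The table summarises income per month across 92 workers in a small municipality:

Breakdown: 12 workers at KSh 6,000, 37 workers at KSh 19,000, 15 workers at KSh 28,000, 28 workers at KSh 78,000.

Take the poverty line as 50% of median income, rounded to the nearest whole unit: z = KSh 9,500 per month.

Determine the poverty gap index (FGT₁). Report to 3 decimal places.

0.048

Below z: 12×KSh 6,000 (q = 12 of N = 92).
Gap ratios (z−y)/z: (9500−6000)/9500 = 0.3684 (×12).
Sum of shortfalls = 4.421053; P₁ averages over all N: 4.421053 / 92 = 0.048.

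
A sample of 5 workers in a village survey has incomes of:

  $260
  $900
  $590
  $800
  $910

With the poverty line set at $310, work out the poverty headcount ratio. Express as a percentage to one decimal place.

20.0%

1 of the 5 workers have income below $310.
H = 1/5 = 20.0%.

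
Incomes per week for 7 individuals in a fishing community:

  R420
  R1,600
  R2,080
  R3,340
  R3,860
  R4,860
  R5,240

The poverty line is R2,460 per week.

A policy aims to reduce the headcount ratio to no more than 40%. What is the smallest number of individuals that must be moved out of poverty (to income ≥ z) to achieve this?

1

3 of the 7 individuals are poor, so H = 3/7 = 0.429.
A headcount ratio of at most 40% allows at most ⌊0.40 × 7⌋ = 2 poor individuals.
So at least 3 − 2 = 1 must be lifted.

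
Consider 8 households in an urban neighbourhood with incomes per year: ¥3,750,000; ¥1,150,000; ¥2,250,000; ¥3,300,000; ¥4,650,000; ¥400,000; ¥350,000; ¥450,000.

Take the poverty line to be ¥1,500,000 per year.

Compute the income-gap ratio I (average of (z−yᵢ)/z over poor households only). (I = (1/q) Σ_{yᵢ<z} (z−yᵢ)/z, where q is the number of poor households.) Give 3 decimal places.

0.608

Incomes under z: ¥350,000, ¥400,000, ¥450,000, ¥1,150,000 (q = 4 of N = 8).
Relative gaps: 0.7667, 0.7333, 0.7000, 0.2333; sum = 2.433333.
The income-gap ratio divides by q (the poor only): 2.433333 / 4 = 0.608.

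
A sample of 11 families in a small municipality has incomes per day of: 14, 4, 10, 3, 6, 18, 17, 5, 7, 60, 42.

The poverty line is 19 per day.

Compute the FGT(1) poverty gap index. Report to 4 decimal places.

Below the line: 3, 4, 5, 6, 7, 10, 14, 17, 18 (q = 9 of N = 11).
Shortfall ratios: (19−3)/19 = 0.8421; (19−4)/19 = 0.7895; (19−5)/19 = 0.7368; (19−6)/19 = 0.6842; (19−7)/19 = 0.6316; (19−10)/19 = 0.4737; (19−14)/19 = 0.2632; (19−17)/19 = 0.1053; (19−18)/19 = 0.0526.
Σ = 4.578947. Dividing by the full population N = 11 gives P₁ = 0.4163.

0.4163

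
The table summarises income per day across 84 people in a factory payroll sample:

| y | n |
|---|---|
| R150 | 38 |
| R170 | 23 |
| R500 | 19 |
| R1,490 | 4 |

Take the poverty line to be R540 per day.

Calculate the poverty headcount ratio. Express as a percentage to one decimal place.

95.2%

80 of the 84 people have income below R540.
H = 80/84 = 95.2%.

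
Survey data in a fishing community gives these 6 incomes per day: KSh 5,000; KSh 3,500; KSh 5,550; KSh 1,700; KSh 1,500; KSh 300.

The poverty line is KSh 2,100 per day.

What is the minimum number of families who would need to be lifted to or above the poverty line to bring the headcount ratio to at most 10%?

3

Currently q = 3 of N = 6 are below the line (H = 0.500).
A headcount ratio of at most 10% allows at most ⌊0.10 × 6⌋ = 0 poor families.
So at least 3 − 0 = 3 must be lifted.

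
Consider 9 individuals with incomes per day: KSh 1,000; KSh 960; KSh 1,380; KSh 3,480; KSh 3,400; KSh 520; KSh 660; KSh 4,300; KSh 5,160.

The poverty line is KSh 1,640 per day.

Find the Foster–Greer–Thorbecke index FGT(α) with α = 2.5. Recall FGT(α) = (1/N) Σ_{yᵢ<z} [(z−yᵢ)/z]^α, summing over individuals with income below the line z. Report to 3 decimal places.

0.097

Incomes under z: KSh 520, KSh 660, KSh 960, KSh 1,000, KSh 1,380 (q = 5 of N = 9).
Normalized shortfalls: (1640−520)/1640 = 0.6829; (1640−660)/1640 = 0.5976; (1640−960)/1640 = 0.4146; (1640−1000)/1640 = 0.3902; (1640−1380)/1640 = 0.1585.
Raised to α = 2.5: 0.38542; 0.27603; 0.11070; 0.09513; 0.01001.
Sum = 0.877297; FGT(2.5) = 0.877297 / 9 = 0.097.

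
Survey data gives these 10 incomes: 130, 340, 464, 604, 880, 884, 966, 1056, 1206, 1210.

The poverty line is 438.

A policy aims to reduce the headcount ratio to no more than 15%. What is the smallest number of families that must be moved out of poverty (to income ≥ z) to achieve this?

2 of the 10 families are poor, so H = 2/10 = 0.200.
A headcount ratio of at most 15% allows at most ⌊0.15 × 10⌋ = 1 poor families.
So at least 2 − 1 = 1 must be lifted.

1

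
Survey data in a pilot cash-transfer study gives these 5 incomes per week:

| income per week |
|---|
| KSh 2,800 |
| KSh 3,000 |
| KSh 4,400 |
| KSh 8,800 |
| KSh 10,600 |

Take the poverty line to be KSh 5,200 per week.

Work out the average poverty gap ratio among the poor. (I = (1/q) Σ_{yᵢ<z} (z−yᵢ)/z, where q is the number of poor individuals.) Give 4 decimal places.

Below z: KSh 2,800, KSh 3,000, KSh 4,400 (q = 3 of N = 5).
Relative gaps: 0.4615, 0.4231, 0.1538; sum = 1.038462.
I averages over the q = 3 poor units only: 1.038462 / 3 = 0.3462.

0.3462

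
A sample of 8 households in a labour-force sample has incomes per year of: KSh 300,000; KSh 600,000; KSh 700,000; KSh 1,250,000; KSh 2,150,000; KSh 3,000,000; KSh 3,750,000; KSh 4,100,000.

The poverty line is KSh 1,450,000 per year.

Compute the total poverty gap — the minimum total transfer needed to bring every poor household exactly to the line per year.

Incomes under z: KSh 300,000, KSh 600,000, KSh 700,000, KSh 1,250,000 (q = 4 of N = 8).
Individual gaps: 1450000−300000 = 1150000; 1450000−600000 = 850000; 1450000−700000 = 750000; 1450000−1250000 = 200000.
Aggregate gap = KSh 2,950,000.

KSh 2,950,000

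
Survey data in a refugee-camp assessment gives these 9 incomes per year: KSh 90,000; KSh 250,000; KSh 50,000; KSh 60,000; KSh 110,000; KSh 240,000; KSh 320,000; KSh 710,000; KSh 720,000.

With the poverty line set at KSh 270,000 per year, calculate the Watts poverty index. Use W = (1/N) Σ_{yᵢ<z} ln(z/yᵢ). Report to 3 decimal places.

0.598

Incomes under z: KSh 50,000, KSh 60,000, KSh 90,000, KSh 110,000, KSh 240,000, KSh 250,000 (q = 6 of N = 9).
ln(z/y) terms: ln(270000/50000) = 1.6864; ln(270000/60000) = 1.5041; ln(270000/90000) = 1.0986; ln(270000/110000) = 0.8979; ln(270000/240000) = 0.1178; ln(270000/250000) = 0.0770.
W = 5.381774 / 9 = 0.598.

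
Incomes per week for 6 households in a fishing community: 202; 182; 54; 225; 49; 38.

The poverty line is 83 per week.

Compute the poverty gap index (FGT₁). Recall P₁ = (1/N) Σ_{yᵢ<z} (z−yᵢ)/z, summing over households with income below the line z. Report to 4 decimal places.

0.2169

Poor units: 38, 49, 54 (q = 3 of N = 6).
Gap ratios (z−y)/z: (83−38)/83 = 0.5422; (83−49)/83 = 0.4096; (83−54)/83 = 0.3494.
Sum of shortfalls = 1.301205; P₁ averages over all N: 1.301205 / 6 = 0.2169.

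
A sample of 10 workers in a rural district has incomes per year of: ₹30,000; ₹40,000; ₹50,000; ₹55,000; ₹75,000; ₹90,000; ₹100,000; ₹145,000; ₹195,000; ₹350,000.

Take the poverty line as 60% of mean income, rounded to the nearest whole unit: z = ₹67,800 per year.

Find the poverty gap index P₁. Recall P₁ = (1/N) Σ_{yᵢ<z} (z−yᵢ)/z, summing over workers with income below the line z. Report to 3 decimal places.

Below z: ₹30,000, ₹40,000, ₹50,000, ₹55,000 (q = 4 of N = 10).
Gap ratios (z−y)/z: (67800−30000)/67800 = 0.5575; (67800−40000)/67800 = 0.4100; (67800−50000)/67800 = 0.2625; (67800−55000)/67800 = 0.1888.
Sum of shortfalls = 1.418879; P₁ averages over all N: 1.418879 / 10 = 0.142.

0.142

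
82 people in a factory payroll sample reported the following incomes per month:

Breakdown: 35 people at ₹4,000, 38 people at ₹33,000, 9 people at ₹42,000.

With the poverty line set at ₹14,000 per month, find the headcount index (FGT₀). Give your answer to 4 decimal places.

35 of the 82 people have income below ₹14,000.
H = 35/82 = 0.4268.

0.4268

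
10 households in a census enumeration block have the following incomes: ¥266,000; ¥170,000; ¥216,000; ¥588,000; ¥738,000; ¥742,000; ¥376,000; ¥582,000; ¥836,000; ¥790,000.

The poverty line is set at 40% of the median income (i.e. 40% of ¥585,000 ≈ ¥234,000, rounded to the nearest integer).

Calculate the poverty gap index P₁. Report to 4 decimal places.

Below z: ¥170,000, ¥216,000 (q = 2 of N = 10).
Shortfall ratios: (234000−170000)/234000 = 0.2735; (234000−216000)/234000 = 0.0769.
Σ = 0.350427. Dividing by the full population N = 10 gives P₁ = 0.0350.

0.0350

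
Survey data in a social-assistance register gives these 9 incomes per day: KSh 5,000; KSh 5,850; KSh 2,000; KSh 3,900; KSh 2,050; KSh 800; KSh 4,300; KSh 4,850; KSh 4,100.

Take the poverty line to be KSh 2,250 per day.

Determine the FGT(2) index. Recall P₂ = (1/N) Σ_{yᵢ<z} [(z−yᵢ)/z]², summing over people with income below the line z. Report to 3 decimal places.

Below z: KSh 800, KSh 2,000, KSh 2,050 (q = 3 of N = 9).
Gap ratios (z−y)/z: (2250−800)/2250 = 0.6444; (2250−2000)/2250 = 0.1111; (2250−2050)/2250 = 0.0889.
Squared: 0.4153; 0.0123; 0.0079.
Sum = 0.435556; P₂ = 0.435556 / 9 = 0.048.

0.048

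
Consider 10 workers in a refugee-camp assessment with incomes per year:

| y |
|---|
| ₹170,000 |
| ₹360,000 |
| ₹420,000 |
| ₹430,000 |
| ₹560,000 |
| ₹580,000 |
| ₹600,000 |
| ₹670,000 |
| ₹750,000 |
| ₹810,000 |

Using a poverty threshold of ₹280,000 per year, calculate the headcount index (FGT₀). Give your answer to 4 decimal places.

0.1000

1 of the 10 workers have income below ₹280,000.
H = 1/10 = 0.1000.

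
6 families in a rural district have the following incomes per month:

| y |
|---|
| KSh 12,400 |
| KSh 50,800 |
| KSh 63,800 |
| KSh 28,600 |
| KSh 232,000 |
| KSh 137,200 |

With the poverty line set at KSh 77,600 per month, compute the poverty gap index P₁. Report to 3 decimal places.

Below the line: KSh 12,400, KSh 28,600, KSh 50,800, KSh 63,800 (q = 4 of N = 6).
Relative gaps: (77600−12400)/77600 = 0.8402; (77600−28600)/77600 = 0.6314; (77600−50800)/77600 = 0.3454; (77600−63800)/77600 = 0.1778.
Sum of shortfalls = 1.994845; P₁ averages over all N: 1.994845 / 6 = 0.332.

0.332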